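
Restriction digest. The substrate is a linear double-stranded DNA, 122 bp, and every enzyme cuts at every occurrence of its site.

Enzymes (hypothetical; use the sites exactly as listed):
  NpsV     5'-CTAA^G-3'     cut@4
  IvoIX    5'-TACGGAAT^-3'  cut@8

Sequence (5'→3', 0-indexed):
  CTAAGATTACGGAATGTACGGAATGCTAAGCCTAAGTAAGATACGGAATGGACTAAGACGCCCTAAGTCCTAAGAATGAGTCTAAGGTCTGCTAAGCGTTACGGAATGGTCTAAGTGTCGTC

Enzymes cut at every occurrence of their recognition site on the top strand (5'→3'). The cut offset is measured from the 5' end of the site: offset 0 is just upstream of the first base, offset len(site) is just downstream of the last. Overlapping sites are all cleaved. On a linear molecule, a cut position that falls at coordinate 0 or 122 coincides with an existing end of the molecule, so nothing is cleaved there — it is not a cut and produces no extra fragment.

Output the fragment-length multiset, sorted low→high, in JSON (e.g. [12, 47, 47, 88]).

[4,5,6,7,7,7,8,9,10,10,11,12,12,14]

Site scan:
  NpsV (CTAAG, off=4): starts [0, 25, 31, 52, 62, 69, 81, 91, 110] → cuts [4, 29, 35, 56, 66, 73, 85, 95, 114]
  IvoIX (TACGGAAT, off=8): starts [7, 16, 41, 99] → cuts [15, 24, 49, 107]

Pooled cuts: [4, 15, 24, 29, 35, 49, 56, 66, 73, 85, 95, 107, 114]

Fragments:
  [0,4): 4 bp
  [4,15): 11 bp
  [15,24): 9 bp
  [24,29): 5 bp
  [29,35): 6 bp
  [35,49): 14 bp
  [49,56): 7 bp
  [56,66): 10 bp
  [66,73): 7 bp
  [73,85): 12 bp
  [85,95): 10 bp
  [95,107): 12 bp
  [107,114): 7 bp
  [114,122): 8 bp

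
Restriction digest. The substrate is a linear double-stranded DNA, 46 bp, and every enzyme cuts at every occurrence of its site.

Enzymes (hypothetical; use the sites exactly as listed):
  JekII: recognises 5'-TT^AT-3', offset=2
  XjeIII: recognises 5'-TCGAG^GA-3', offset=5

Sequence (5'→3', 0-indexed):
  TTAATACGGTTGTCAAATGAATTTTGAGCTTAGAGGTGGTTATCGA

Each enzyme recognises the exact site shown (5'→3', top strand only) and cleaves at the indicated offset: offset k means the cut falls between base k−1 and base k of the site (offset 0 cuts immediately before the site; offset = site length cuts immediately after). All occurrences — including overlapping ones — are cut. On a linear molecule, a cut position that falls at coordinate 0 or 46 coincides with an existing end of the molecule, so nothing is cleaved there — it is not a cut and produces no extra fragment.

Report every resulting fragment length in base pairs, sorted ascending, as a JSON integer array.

[5,41]

Scan for sites:
  JekII (TTAT, off=2): starts [39] → cuts [41]
  XjeIII (TCGAGGA, off=5): no sites

All cut coordinates (distinct, sorted): [41]

Fragment lengths:
  [0,41): 41 bp
  [41,46): 5 bp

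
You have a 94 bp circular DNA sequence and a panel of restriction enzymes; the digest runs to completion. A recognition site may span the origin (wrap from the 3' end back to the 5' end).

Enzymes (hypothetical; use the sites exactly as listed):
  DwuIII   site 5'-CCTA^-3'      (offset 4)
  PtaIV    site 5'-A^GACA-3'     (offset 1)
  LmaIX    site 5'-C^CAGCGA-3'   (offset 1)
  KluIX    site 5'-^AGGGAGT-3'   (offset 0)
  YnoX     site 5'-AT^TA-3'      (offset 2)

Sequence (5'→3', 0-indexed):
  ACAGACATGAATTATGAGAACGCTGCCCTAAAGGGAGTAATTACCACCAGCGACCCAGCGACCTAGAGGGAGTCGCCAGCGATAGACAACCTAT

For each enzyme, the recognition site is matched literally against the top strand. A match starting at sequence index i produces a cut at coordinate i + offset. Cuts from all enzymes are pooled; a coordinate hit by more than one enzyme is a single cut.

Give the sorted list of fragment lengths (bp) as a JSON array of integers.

Site scan:
  DwuIII (CCTA, off=4): starts [26, 61, 89] → cuts [30, 65, 93]
  PtaIV (AGACA, off=1): starts [2, 83] → cuts [3, 84]
  LmaIX (CCAGCGA, off=1): starts [46, 54, 75] → cuts [47, 55, 76]
  KluIX (AGGGAGT, off=0): starts [31, 66] → cuts [31, 66]
  YnoX (ATTA, off=2): starts [10, 39] → cuts [12, 41]

Pooled cuts: [3, 12, 30, 31, 41, 47, 55, 65, 66, 76, 84, 93]

Fragment lengths:
  3→12: 9 bp
  12→30: 18 bp
  30→31: 1 bp
  31→41: 10 bp
  41→47: 6 bp
  47→55: 8 bp
  55→65: 10 bp
  65→66: 1 bp
  66→76: 10 bp
  76→84: 8 bp
  84→93: 9 bp
  93→3 (wrap): 94-93+3 = 4 bp

[1,1,4,6,8,8,9,9,10,10,10,18]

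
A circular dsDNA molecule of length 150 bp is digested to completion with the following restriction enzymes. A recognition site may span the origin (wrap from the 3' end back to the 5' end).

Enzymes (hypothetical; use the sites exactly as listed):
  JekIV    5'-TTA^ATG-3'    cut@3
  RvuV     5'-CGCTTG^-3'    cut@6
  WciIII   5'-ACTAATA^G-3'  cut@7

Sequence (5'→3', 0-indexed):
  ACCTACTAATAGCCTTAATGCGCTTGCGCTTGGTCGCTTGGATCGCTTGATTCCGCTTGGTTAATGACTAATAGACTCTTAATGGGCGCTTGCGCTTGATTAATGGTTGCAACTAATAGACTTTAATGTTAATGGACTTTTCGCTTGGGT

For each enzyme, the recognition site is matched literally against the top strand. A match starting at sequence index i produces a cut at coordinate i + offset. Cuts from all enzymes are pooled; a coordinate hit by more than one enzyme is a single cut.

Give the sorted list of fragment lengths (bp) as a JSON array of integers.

[4,4,6,6,6,6,7,8,8,9,9,10,10,11,14,16,16]

Scan for sites:
  JekIV TTAATG/3: at [14, 60, 78, 99, 122, 128] ⇒ [17, 63, 81, 102, 125, 131]
  RvuV CGCTTG/6: at [20, 26, 34, 43, 53, 86, 92, 141] ⇒ [26, 32, 40, 49, 59, 92, 98, 147]
  WciIII ACTAATAG/7: at [4, 66, 111] ⇒ [11, 73, 118]

Pooled cuts: [11, 17, 26, 32, 40, 49, 59, 63, 73, 81, 92, 98, 102, 118, 125, 131, 147]

Fragments:
  11→17: 6 bp
  17→26: 9 bp
  26→32: 6 bp
  32→40: 8 bp
  40→49: 9 bp
  49→59: 10 bp
  59→63: 4 bp
  63→73: 10 bp
  73→81: 8 bp
  81→92: 11 bp
  92→98: 6 bp
  98→102: 4 bp
  102→118: 16 bp
  118→125: 7 bp
  125→131: 6 bp
  131→147: 16 bp
  147→11 (wrap): 150-147+11 = 14 bp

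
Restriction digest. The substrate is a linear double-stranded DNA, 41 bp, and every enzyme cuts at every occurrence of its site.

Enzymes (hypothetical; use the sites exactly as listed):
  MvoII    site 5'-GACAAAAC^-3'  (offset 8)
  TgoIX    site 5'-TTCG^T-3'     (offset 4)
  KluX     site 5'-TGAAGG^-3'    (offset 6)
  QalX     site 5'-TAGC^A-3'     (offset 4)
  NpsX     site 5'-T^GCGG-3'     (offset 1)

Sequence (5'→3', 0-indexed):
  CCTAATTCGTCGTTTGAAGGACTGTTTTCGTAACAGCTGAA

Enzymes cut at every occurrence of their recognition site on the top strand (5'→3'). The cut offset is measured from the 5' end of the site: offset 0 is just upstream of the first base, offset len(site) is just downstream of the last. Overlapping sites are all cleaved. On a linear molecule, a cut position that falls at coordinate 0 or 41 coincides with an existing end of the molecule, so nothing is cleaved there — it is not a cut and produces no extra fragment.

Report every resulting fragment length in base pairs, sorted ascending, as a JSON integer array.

[9,10,11,11]

Scan for sites:
  MvoII (GACAAAAC, off=8): no sites
  TgoIX TTCGT/4: at [5, 26] ⇒ [9, 30]
  KluX TGAAGG/6: at [14] ⇒ [20]
  QalX (TAGCA, off=4): no sites
  NpsX (TGCGG, off=1): no sites

All cut coordinates (distinct, sorted): [9, 20, 30]

Fragments:
  [0,9): 9 bp
  [9,20): 11 bp
  [20,30): 10 bp
  [30,41): 11 bp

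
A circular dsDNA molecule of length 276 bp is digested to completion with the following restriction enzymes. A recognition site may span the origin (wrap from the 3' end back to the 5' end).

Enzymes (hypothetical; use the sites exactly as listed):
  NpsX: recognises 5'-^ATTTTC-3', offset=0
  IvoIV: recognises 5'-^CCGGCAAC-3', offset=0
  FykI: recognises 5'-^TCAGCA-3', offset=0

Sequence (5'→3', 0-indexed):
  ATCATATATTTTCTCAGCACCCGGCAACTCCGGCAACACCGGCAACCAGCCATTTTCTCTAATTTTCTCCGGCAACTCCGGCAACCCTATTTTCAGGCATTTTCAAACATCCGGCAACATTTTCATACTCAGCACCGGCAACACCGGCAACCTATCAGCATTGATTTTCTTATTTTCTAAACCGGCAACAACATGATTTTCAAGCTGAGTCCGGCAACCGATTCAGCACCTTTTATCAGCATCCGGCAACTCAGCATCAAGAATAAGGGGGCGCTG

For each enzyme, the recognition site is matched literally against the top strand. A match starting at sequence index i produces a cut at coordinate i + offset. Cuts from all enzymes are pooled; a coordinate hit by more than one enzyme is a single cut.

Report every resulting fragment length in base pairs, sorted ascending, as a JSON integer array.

Per-enzyme occurrences:
  NpsX ATTTTC/0: at [7, 51, 61, 88, 98, 118, 163, 171, 195] ⇒ [7, 51, 61, 88, 98, 118, 163, 171, 195]
  IvoIV CCGGCAAC/0: at [20, 29, 38, 68, 77, 110, 134, 143, 181, 210, 242] ⇒ [20, 29, 38, 68, 77, 110, 134, 143, 181, 210, 242]
  FykI TCAGCA/0: at [13, 128, 154, 222, 235, 250] ⇒ [13, 128, 154, 222, 235, 250]

Pooled cuts: [7, 13, 20, 29, 38, 51, 61, 68, 77, 88, 98, 110, 118, 128, 134, 143, 154, 163, 171, 181, 195, 210, 222, 235, 242, 250]

Fragment lengths:
  7→13: 6 bp
  13→20: 7 bp
  20→29: 9 bp
  29→38: 9 bp
  38→51: 13 bp
  51→61: 10 bp
  61→68: 7 bp
  68→77: 9 bp
  77→88: 11 bp
  88→98: 10 bp
  98→110: 12 bp
  110→118: 8 bp
  118→128: 10 bp
  128→134: 6 bp
  134→143: 9 bp
  143→154: 11 bp
  154→163: 9 bp
  163→171: 8 bp
  171→181: 10 bp
  181→195: 14 bp
  195→210: 15 bp
  210→222: 12 bp
  222→235: 13 bp
  235→242: 7 bp
  242→250: 8 bp
  250→7 (wrap): 276-250+7 = 33 bp

[6,6,7,7,7,8,8,8,9,9,9,9,9,10,10,10,10,11,11,12,12,13,13,14,15,33]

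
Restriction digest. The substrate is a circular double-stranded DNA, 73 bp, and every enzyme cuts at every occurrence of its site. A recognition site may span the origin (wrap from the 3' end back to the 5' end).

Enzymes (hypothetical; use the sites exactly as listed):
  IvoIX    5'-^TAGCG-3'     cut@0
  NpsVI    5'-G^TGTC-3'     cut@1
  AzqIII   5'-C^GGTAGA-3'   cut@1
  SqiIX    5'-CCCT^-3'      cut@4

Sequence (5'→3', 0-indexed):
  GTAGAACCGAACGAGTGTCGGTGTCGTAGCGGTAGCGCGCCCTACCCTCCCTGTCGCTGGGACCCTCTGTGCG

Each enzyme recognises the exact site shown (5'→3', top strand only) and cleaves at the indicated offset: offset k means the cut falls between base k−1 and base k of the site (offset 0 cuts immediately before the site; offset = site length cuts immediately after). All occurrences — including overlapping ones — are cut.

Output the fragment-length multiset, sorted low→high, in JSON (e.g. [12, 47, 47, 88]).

[4,5,5,6,6,6,11,14,16]

Per-enzyme occurrences:
  IvoIX (TAGCG, off=0): starts [26, 32] → cuts [26, 32]
  NpsVI (GTGTC, off=1): starts [14, 20] → cuts [15, 21]
  AzqIII (CGGTAGA, off=1): starts [71] → cuts [72]
  SqiIX (CCCT, off=4): starts [39, 44, 48, 62] → cuts [43, 48, 52, 66]

All cut coordinates (distinct, sorted): [15, 21, 26, 32, 43, 48, 52, 66, 72]

Fragment lengths:
  15→21: 6 bp
  21→26: 5 bp
  26→32: 6 bp
  32→43: 11 bp
  43→48: 5 bp
  48→52: 4 bp
  52→66: 14 bp
  66→72: 6 bp
  72→15 (wrap): 73-72+15 = 16 bp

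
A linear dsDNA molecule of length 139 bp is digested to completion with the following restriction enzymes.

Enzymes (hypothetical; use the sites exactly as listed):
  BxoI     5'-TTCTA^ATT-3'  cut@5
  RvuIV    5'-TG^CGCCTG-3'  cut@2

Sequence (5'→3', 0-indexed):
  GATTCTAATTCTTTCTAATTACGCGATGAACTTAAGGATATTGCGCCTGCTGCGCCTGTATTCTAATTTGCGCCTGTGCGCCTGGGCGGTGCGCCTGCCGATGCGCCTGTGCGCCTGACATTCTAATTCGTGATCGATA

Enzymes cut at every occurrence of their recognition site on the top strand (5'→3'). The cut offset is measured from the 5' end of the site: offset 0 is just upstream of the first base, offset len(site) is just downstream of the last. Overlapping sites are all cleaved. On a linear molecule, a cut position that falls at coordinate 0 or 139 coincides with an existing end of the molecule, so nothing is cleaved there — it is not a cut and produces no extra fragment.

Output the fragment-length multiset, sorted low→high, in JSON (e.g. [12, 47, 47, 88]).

Site scan:
  BxoI (TTCTAATT, off=5): starts [2, 12, 60, 120] → cuts [7, 17, 65, 125]
  RvuIV (TGCGCCTG, off=2): starts [41, 50, 68, 76, 89, 101, 109] → cuts [43, 52, 70, 78, 91, 103, 111]

All cut coordinates (distinct, sorted): [7, 17, 43, 52, 65, 70, 78, 91, 103, 111, 125]

Fragments:
  [0,7): 7 bp
  [7,17): 10 bp
  [17,43): 26 bp
  [43,52): 9 bp
  [52,65): 13 bp
  [65,70): 5 bp
  [70,78): 8 bp
  [78,91): 13 bp
  [91,103): 12 bp
  [103,111): 8 bp
  [111,125): 14 bp
  [125,139): 14 bp

[5,7,8,8,9,10,12,13,13,14,14,26]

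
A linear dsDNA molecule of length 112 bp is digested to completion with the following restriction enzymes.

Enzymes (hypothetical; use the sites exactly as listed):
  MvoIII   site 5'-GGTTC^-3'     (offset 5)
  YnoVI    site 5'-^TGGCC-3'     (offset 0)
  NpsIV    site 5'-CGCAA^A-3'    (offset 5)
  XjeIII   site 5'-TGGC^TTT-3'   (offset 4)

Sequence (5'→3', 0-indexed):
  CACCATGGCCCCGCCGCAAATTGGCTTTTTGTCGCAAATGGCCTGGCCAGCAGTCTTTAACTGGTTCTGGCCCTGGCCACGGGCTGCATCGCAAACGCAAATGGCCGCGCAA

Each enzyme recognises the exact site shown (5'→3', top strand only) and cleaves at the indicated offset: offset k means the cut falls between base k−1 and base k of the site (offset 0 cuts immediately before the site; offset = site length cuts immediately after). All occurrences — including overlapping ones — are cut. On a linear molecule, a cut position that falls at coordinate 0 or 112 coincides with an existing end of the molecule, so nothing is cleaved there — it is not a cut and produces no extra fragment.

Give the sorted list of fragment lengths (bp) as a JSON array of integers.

[1,1,5,5,6,6,6,11,12,14,21,24]

Scan for sites:
  MvoIII (GGTTC, off=5): starts [62] → cuts [67]
  YnoVI (TGGCC, off=0): starts [5, 38, 43, 67, 73, 101] → cuts [5, 38, 43, 67, 73, 101]
  NpsIV (CGCAAA, off=5): starts [14, 32, 89, 95] → cuts [19, 37, 94, 100]
  XjeIII (TGGCTTT, off=4): starts [21] → cuts [25]

All cut coordinates (distinct, sorted): [5, 19, 25, 37, 38, 43, 67, 73, 94, 100, 101]

Fragments:
  [0,5): 5 bp
  [5,19): 14 bp
  [19,25): 6 bp
  [25,37): 12 bp
  [37,38): 1 bp
  [38,43): 5 bp
  [43,67): 24 bp
  [67,73): 6 bp
  [73,94): 21 bp
  [94,100): 6 bp
  [100,101): 1 bp
  [101,112): 11 bp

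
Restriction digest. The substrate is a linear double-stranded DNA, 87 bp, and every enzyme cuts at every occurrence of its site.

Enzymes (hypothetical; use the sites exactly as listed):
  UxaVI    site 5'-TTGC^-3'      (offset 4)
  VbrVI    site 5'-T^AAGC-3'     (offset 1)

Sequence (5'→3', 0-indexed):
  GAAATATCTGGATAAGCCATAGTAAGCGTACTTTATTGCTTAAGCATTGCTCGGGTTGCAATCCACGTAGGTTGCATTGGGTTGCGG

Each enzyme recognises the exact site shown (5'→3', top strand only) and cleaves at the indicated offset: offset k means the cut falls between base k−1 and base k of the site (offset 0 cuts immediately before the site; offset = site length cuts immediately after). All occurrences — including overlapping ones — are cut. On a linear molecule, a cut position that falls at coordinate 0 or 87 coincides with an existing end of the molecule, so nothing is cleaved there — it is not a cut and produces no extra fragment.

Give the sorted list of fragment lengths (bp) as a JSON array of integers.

[2,2,9,9,10,10,13,16,16]

Site scan:
  UxaVI (TTGC, off=4): starts [35, 46, 55, 71, 81] → cuts [39, 50, 59, 75, 85]
  VbrVI (TAAGC, off=1): starts [12, 22, 40] → cuts [13, 23, 41]

All cut coordinates (distinct, sorted): [13, 23, 39, 41, 50, 59, 75, 85]

Fragment lengths:
  [0,13): 13 bp
  [13,23): 10 bp
  [23,39): 16 bp
  [39,41): 2 bp
  [41,50): 9 bp
  [50,59): 9 bp
  [59,75): 16 bp
  [75,85): 10 bp
  [85,87): 2 bp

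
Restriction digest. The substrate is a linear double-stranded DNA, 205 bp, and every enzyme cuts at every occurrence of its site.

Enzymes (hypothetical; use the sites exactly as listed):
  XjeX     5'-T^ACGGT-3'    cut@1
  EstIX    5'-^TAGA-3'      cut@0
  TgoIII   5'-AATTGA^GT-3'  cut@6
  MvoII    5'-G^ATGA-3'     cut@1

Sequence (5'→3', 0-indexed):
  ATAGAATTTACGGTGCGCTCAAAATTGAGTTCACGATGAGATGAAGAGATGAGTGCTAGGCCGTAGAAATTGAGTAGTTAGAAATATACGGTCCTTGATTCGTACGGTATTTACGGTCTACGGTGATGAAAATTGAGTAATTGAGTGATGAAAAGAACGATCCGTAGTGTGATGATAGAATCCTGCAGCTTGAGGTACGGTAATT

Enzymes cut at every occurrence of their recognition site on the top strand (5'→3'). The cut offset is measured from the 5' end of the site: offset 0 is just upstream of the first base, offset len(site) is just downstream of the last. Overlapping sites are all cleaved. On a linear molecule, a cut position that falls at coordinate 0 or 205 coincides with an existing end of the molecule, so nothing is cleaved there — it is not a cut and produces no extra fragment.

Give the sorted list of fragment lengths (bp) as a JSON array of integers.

Scan for sites:
  XjeX (TACGGT, off=1): starts [8, 86, 102, 111, 118, 195] → cuts [9, 87, 103, 112, 119, 196]
  EstIX (TAGA, off=0): starts [1, 63, 78, 175] → cuts [1, 63, 78, 175]
  TgoIII (AATTGAGT, off=6): starts [22, 67, 130, 138] → cuts [28, 73, 136, 144]
  MvoII (GATGA, off=1): starts [34, 39, 47, 124, 146, 170] → cuts [35, 40, 48, 125, 147, 171]

Pooled cuts: [1, 9, 28, 35, 40, 48, 63, 73, 78, 87, 103, 112, 119, 125, 136, 144, 147, 171, 175, 196]

Fragments:
  [0,1): 1 bp
  [1,9): 8 bp
  [9,28): 19 bp
  [28,35): 7 bp
  [35,40): 5 bp
  [40,48): 8 bp
  [48,63): 15 bp
  [63,73): 10 bp
  [73,78): 5 bp
  [78,87): 9 bp
  [87,103): 16 bp
  [103,112): 9 bp
  [112,119): 7 bp
  [119,125): 6 bp
  [125,136): 11 bp
  [136,144): 8 bp
  [144,147): 3 bp
  [147,171): 24 bp
  [171,175): 4 bp
  [175,196): 21 bp
  [196,205): 9 bp

[1,3,4,5,5,6,7,7,8,8,8,9,9,9,10,11,15,16,19,21,24]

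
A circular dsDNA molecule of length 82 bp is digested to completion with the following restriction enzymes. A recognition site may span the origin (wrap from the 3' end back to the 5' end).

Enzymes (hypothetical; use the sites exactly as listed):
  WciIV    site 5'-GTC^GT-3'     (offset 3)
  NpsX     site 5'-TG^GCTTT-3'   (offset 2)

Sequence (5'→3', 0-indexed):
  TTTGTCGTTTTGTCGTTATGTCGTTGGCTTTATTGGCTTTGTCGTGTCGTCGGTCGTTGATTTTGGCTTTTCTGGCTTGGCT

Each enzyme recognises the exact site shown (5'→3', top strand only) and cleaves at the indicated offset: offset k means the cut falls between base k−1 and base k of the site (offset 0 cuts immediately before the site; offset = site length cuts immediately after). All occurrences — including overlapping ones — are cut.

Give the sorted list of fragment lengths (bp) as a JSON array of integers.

Site scan:
  WciIV GTCGT/3: at [3, 11, 19, 40, 45, 52] ⇒ [6, 14, 22, 43, 48, 55]
  NpsX TGGCTTT/2: at [24, 33, 63, 77] ⇒ [26, 35, 65, 79]

Pooled cuts: [6, 14, 22, 26, 35, 43, 48, 55, 65, 79]

Fragment lengths:
  6→14: 8 bp
  14→22: 8 bp
  22→26: 4 bp
  26→35: 9 bp
  35→43: 8 bp
  43→48: 5 bp
  48→55: 7 bp
  55→65: 10 bp
  65→79: 14 bp
  79→6 (wrap): 82-79+6 = 9 bp

[4,5,7,8,8,8,9,9,10,14]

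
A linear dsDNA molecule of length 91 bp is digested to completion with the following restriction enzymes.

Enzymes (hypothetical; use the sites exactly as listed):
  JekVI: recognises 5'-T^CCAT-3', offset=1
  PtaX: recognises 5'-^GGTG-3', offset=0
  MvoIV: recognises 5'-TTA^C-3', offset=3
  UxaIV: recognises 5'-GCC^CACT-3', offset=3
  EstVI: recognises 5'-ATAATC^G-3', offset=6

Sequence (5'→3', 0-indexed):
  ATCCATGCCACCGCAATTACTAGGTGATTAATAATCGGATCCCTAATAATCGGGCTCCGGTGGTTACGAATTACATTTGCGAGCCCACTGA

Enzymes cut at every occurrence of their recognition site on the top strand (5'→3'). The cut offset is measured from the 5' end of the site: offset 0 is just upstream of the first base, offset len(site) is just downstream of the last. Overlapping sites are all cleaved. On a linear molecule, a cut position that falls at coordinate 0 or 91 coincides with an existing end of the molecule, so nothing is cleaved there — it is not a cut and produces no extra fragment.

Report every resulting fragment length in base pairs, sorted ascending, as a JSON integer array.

[2,3,6,7,7,8,12,14,15,17]

Per-enzyme occurrences:
  JekVI TCCAT/1: at [1] ⇒ [2]
  PtaX GGTG/0: at [22, 58] ⇒ [22, 58]
  MvoIV TTAC/3: at [16, 63, 70] ⇒ [19, 66, 73]
  UxaIV GCCCACT/3: at [82] ⇒ [85]
  EstVI ATAATCG/6: at [30, 45] ⇒ [36, 51]

Pooled cuts: [2, 19, 22, 36, 51, 58, 66, 73, 85]

Fragment lengths:
  [0,2): 2 bp
  [2,19): 17 bp
  [19,22): 3 bp
  [22,36): 14 bp
  [36,51): 15 bp
  [51,58): 7 bp
  [58,66): 8 bp
  [66,73): 7 bp
  [73,85): 12 bp
  [85,91): 6 bp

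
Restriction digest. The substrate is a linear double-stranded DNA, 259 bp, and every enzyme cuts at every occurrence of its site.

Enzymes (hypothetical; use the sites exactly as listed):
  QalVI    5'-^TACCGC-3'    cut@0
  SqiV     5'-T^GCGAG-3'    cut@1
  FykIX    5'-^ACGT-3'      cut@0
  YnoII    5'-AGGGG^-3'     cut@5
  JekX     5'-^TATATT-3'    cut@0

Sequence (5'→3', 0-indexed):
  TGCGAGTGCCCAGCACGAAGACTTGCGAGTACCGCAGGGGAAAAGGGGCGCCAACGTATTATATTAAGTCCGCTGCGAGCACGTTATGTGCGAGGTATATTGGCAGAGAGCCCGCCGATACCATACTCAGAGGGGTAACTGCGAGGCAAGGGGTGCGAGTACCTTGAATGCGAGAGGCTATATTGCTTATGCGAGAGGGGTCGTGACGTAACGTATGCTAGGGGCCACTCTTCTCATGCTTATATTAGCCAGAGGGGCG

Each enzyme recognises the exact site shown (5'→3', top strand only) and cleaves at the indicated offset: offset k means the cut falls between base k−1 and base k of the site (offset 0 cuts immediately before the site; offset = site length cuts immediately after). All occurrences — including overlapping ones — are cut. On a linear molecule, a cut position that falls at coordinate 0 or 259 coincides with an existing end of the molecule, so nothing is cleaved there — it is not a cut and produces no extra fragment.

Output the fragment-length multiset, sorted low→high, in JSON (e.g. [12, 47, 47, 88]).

[1,1,2,5,5,5,5,5,6,6,6,8,9,9,10,11,12,13,14,15,15,16,17,23,40]

Scan for sites:
  QalVI TACCGC/0: at [29] ⇒ [29]
  SqiV TGCGAG/1: at [0, 23, 73, 88, 139, 153, 168, 189] ⇒ [1, 24, 74, 89, 140, 154, 169, 190]
  FykIX ACGT/0: at [53, 80, 205, 210] ⇒ [53, 80, 205, 210]
  YnoII AGGGG/5: at [35, 43, 130, 148, 195, 219, 252] ⇒ [40, 48, 135, 153, 200, 224, 257]
  JekX TATATT/0: at [59, 95, 178, 240] ⇒ [59, 95, 178, 240]

Pooled cuts: [1, 24, 29, 40, 48, 53, 59, 74, 80, 89, 95, 135, 140, 153, 154, 169, 178, 190, 200, 205, 210, 224, 240, 257]

Fragments:
  [0,1): 1 bp
  [1,24): 23 bp
  [24,29): 5 bp
  [29,40): 11 bp
  [40,48): 8 bp
  [48,53): 5 bp
  [53,59): 6 bp
  [59,74): 15 bp
  [74,80): 6 bp
  [80,89): 9 bp
  [89,95): 6 bp
  [95,135): 40 bp
  [135,140): 5 bp
  [140,153): 13 bp
  [153,154): 1 bp
  [154,169): 15 bp
  [169,178): 9 bp
  [178,190): 12 bp
  [190,200): 10 bp
  [200,205): 5 bp
  [205,210): 5 bp
  [210,224): 14 bp
  [224,240): 16 bp
  [240,257): 17 bp
  [257,259): 2 bp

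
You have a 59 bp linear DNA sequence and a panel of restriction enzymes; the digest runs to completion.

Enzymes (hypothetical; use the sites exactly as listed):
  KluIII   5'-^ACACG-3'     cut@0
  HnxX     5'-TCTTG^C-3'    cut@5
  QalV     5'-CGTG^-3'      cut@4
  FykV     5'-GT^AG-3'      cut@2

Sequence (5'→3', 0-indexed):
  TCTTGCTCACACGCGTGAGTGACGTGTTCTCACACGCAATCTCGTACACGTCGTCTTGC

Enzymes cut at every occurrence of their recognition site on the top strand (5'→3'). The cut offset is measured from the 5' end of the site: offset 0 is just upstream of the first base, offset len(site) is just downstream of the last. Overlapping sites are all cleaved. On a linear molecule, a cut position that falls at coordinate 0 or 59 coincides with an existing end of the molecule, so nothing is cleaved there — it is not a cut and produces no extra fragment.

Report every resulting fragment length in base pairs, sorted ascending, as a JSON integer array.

Scan for sites:
  KluIII (ACACG, off=0): starts [8, 31, 45] → cuts [8, 31, 45]
  HnxX (TCTTGC, off=5): starts [0, 53] → cuts [5, 58]
  QalV (CGTG, off=4): starts [13, 22] → cuts [17, 26]
  FykV (GTAG, off=2): no sites

All cut coordinates (distinct, sorted): [5, 8, 17, 26, 31, 45, 58]

Fragment lengths:
  [0,5): 5 bp
  [5,8): 3 bp
  [8,17): 9 bp
  [17,26): 9 bp
  [26,31): 5 bp
  [31,45): 14 bp
  [45,58): 13 bp
  [58,59): 1 bp

[1,3,5,5,9,9,13,14]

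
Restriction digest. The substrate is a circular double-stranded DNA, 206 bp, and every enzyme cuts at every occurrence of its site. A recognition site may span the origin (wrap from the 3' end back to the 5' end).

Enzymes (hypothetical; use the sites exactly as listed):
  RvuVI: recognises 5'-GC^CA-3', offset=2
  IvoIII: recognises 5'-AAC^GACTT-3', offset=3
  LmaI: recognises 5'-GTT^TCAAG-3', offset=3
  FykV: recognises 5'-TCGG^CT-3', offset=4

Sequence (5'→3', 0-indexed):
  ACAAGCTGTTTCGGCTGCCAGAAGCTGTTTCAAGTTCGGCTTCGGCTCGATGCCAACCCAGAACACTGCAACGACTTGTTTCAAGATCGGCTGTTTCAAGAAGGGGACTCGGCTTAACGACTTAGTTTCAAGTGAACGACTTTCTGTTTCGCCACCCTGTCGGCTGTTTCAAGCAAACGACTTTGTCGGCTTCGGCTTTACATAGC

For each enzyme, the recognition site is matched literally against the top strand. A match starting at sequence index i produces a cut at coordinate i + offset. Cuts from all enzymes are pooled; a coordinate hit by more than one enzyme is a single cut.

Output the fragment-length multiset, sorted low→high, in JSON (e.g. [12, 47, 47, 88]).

Scan for sites:
  RvuVI GCCA/2: at [16, 51, 150] ⇒ [18, 53, 152]
  IvoIII AACGACTT/3: at [69, 115, 134, 175] ⇒ [72, 118, 137, 178]
  LmaI GTTTCAAG/3: at [26, 77, 92, 124, 165] ⇒ [29, 80, 95, 127, 168]
  FykV TCGGCT/4: at [10, 35, 41, 86, 108, 159, 185, 191] ⇒ [14, 39, 45, 90, 112, 163, 189, 195]

Pooled cuts: [14, 18, 29, 39, 45, 53, 72, 80, 90, 95, 112, 118, 127, 137, 152, 163, 168, 178, 189, 195]

Fragments:
  14→18: 4 bp
  18→29: 11 bp
  29→39: 10 bp
  39→45: 6 bp
  45→53: 8 bp
  53→72: 19 bp
  72→80: 8 bp
  80→90: 10 bp
  90→95: 5 bp
  95→112: 17 bp
  112→118: 6 bp
  118→127: 9 bp
  127→137: 10 bp
  137→152: 15 bp
  152→163: 11 bp
  163→168: 5 bp
  168→178: 10 bp
  178→189: 11 bp
  189→195: 6 bp
  195→14 (wrap): 206-195+14 = 25 bp

[4,5,5,6,6,6,8,8,9,10,10,10,10,11,11,11,15,17,19,25]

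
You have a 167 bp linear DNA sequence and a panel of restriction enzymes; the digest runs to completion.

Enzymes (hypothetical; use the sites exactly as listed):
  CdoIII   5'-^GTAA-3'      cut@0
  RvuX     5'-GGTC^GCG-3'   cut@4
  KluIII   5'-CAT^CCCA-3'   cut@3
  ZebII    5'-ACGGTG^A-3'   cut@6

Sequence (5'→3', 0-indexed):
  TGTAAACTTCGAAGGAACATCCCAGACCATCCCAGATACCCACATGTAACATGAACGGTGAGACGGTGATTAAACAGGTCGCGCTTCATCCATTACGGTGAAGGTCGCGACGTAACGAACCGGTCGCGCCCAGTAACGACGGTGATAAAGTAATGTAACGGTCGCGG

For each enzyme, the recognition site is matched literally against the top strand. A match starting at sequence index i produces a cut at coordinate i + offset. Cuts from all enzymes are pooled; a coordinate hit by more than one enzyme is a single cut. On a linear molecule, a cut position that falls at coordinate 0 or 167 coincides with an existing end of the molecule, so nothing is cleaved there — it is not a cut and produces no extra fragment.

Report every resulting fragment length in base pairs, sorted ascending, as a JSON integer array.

Per-enzyme occurrences:
  CdoIII GTAA/0: at [1, 45, 111, 132, 149, 154] ⇒ [1, 45, 111, 132, 149, 154]
  RvuX GGTCGCG/4: at [76, 102, 121, 159] ⇒ [80, 106, 125, 163]
  KluIII CATCCCA/3: at [17, 27] ⇒ [20, 30]
  ZebII ACGGTGA/6: at [54, 62, 94, 138] ⇒ [60, 68, 100, 144]

Pooled cuts: [1, 20, 30, 45, 60, 68, 80, 100, 106, 111, 125, 132, 144, 149, 154, 163]

Fragment lengths:
  [0,1): 1 bp
  [1,20): 19 bp
  [20,30): 10 bp
  [30,45): 15 bp
  [45,60): 15 bp
  [60,68): 8 bp
  [68,80): 12 bp
  [80,100): 20 bp
  [100,106): 6 bp
  [106,111): 5 bp
  [111,125): 14 bp
  [125,132): 7 bp
  [132,144): 12 bp
  [144,149): 5 bp
  [149,154): 5 bp
  [154,163): 9 bp
  [163,167): 4 bp

[1,4,5,5,5,6,7,8,9,10,12,12,14,15,15,19,20]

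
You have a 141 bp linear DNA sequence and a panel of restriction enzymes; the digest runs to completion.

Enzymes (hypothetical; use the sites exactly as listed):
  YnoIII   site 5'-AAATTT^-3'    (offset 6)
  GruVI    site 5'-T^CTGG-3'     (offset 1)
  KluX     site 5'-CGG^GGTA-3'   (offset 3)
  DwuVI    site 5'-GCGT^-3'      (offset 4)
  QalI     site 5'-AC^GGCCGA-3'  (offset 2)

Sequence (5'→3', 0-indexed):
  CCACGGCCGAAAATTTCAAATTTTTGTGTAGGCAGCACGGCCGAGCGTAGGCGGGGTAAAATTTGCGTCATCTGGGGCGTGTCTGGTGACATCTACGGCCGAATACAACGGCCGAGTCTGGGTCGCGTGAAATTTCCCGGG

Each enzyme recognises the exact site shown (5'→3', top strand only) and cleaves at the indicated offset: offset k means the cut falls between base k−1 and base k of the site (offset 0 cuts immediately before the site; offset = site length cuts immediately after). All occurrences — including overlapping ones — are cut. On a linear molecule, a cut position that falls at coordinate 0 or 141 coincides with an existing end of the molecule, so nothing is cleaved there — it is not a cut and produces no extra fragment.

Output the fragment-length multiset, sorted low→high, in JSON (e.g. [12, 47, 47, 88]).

Site scan:
  YnoIII AAATTT/6: at [10, 17, 58, 129] ⇒ [16, 23, 64, 135]
  GruVI TCTGG/1: at [70, 81, 116] ⇒ [71, 82, 117]
  KluX CGGGGTA/3: at [51] ⇒ [54]
  DwuVI GCGT/4: at [44, 64, 76, 124] ⇒ [48, 68, 80, 128]
  QalI ACGGCCGA/2: at [2, 36, 94, 107] ⇒ [4, 38, 96, 109]

Pooled cuts: [4, 16, 23, 38, 48, 54, 64, 68, 71, 80, 82, 96, 109, 117, 128, 135]

Fragments:
  [0,4): 4 bp
  [4,16): 12 bp
  [16,23): 7 bp
  [23,38): 15 bp
  [38,48): 10 bp
  [48,54): 6 bp
  [54,64): 10 bp
  [64,68): 4 bp
  [68,71): 3 bp
  [71,80): 9 bp
  [80,82): 2 bp
  [82,96): 14 bp
  [96,109): 13 bp
  [109,117): 8 bp
  [117,128): 11 bp
  [128,135): 7 bp
  [135,141): 6 bp

[2,3,4,4,6,6,7,7,8,9,10,10,11,12,13,14,15]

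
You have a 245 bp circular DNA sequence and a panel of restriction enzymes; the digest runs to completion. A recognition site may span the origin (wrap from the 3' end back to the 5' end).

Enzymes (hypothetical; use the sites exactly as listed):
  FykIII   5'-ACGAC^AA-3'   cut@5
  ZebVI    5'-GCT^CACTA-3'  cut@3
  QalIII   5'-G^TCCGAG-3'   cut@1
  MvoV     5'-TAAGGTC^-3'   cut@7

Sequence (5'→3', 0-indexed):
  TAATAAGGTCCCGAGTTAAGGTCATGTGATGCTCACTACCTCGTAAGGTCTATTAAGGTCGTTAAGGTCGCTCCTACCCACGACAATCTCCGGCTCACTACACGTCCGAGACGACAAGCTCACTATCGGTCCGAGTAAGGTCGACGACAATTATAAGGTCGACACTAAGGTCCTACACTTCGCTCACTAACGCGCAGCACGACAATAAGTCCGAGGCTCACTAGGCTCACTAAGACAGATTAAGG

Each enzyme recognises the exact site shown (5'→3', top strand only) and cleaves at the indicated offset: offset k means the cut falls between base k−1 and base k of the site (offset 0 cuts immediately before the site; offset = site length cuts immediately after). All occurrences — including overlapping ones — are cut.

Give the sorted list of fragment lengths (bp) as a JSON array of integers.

[5,6,6,9,9,9,9,9,10,10,11,11,12,12,12,13,13,15,17,19,28]

Scan for sites:
  FykIII ACGACAA/5: at [79, 110, 143, 198] ⇒ [84, 115, 148, 203]
  ZebVI GCTCACTA/3: at [30, 92, 117, 181, 215, 224] ⇒ [33, 95, 120, 184, 218, 227]
  QalIII GTCCGAG/1: at [103, 128, 208] ⇒ [104, 129, 209]
  MvoV TAAGGTC/7: at [3, 16, 43, 53, 62, 135, 153, 165] ⇒ [10, 23, 50, 60, 69, 142, 160, 172]

Pooled cuts: [10, 23, 33, 50, 60, 69, 84, 95, 104, 115, 120, 129, 142, 148, 160, 172, 184, 203, 209, 218, 227]

Fragments:
  10→23: 13 bp
  23→33: 10 bp
  33→50: 17 bp
  50→60: 10 bp
  60→69: 9 bp
  69→84: 15 bp
  84→95: 11 bp
  95→104: 9 bp
  104→115: 11 bp
  115→120: 5 bp
  120→129: 9 bp
  129→142: 13 bp
  142→148: 6 bp
  148→160: 12 bp
  160→172: 12 bp
  172→184: 12 bp
  184→203: 19 bp
  203→209: 6 bp
  209→218: 9 bp
  218→227: 9 bp
  227→10 (wrap): 245-227+10 = 28 bp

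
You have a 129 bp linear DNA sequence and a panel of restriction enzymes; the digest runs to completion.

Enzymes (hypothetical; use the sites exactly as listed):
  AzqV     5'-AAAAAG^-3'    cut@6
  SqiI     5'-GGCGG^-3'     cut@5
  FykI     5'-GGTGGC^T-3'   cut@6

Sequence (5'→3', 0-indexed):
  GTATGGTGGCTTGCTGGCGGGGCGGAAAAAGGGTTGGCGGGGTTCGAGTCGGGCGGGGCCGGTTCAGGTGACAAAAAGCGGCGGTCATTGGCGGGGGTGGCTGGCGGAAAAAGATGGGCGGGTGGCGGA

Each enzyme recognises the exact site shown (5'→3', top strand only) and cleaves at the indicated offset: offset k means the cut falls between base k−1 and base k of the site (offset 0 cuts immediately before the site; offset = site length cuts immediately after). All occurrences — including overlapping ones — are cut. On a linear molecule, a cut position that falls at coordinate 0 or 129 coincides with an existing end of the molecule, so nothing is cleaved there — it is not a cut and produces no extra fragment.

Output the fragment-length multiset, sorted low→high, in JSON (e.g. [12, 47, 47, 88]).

[1,5,6,6,6,6,7,7,8,9,10,10,10,16,22]

Site scan:
  AzqV AAAAAG/6: at [25, 72, 107] ⇒ [31, 78, 113]
  SqiI GGCGG/5: at [15, 20, 35, 51, 79, 89, 102, 116, 123] ⇒ [20, 25, 40, 56, 84, 94, 107, 121, 128]
  FykI GGTGGCT/6: at [4, 95] ⇒ [10, 101]

All cut coordinates (distinct, sorted): [10, 20, 25, 31, 40, 56, 78, 84, 94, 101, 107, 113, 121, 128]

Fragments:
  [0,10): 10 bp
  [10,20): 10 bp
  [20,25): 5 bp
  [25,31): 6 bp
  [31,40): 9 bp
  [40,56): 16 bp
  [56,78): 22 bp
  [78,84): 6 bp
  [84,94): 10 bp
  [94,101): 7 bp
  [101,107): 6 bp
  [107,113): 6 bp
  [113,121): 8 bp
  [121,128): 7 bp
  [128,129): 1 bp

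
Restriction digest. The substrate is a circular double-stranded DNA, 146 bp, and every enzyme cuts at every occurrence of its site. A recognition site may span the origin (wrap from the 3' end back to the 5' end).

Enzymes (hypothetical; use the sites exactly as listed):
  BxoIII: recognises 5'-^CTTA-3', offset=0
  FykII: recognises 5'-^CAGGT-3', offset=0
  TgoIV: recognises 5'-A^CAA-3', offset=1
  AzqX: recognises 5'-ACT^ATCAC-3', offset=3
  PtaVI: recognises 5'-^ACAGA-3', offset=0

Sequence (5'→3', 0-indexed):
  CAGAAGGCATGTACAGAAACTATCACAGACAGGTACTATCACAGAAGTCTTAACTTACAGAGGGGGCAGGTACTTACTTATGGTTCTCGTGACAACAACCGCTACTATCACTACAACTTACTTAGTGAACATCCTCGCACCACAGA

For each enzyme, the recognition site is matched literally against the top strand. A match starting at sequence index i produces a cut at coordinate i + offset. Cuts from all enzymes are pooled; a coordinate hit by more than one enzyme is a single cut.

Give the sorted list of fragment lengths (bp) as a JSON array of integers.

Per-enzyme occurrences:
  BxoIII CTTA/0: at [48, 53, 72, 76, 116, 120] ⇒ [48, 53, 72, 76, 116, 120]
  FykII CAGGT/0: at [29, 66] ⇒ [29, 66]
  TgoIV ACAA/1: at [91, 94, 112] ⇒ [92, 95, 113]
  AzqX ACTATCAC/3: at [18, 34, 103] ⇒ [21, 37, 106]
  PtaVI ACAGA/0: at [12, 24, 40, 56, 141, 145] ⇒ [12, 24, 40, 56, 141, 145]

Pooled cuts: [12, 21, 24, 29, 37, 40, 48, 53, 56, 66, 72, 76, 92, 95, 106, 113, 116, 120, 141, 145]

Fragments:
  12→21: 9 bp
  21→24: 3 bp
  24→29: 5 bp
  29→37: 8 bp
  37→40: 3 bp
  40→48: 8 bp
  48→53: 5 bp
  53→56: 3 bp
  56→66: 10 bp
  66→72: 6 bp
  72→76: 4 bp
  76→92: 16 bp
  92→95: 3 bp
  95→106: 11 bp
  106→113: 7 bp
  113→116: 3 bp
  116→120: 4 bp
  120→141: 21 bp
  141→145: 4 bp
  145→12 (wrap): 146-145+12 = 13 bp

[3,3,3,3,3,4,4,4,5,5,6,7,8,8,9,10,11,13,16,21]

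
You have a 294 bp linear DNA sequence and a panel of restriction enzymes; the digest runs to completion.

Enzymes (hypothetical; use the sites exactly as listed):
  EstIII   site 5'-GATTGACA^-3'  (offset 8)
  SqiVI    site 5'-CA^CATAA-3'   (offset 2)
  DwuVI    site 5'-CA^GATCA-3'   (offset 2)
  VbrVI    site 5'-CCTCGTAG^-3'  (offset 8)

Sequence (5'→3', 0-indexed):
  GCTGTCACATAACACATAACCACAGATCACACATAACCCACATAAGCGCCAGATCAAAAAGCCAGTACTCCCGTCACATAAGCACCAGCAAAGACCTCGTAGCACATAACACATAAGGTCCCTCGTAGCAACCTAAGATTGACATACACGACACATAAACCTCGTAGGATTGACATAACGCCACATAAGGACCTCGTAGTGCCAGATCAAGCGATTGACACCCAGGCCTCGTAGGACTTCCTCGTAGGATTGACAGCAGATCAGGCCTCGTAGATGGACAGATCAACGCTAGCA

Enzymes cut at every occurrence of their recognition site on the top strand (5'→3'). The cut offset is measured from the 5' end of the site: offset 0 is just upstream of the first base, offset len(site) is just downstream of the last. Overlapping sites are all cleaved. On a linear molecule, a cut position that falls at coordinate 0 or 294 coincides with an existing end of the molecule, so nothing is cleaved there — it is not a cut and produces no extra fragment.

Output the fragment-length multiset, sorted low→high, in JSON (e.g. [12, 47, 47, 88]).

[2,3,5,7,7,7,7,7,8,8,8,9,9,10,11,13,14,14,14,15,16,16,16,17,25,26]

Per-enzyme occurrences:
  EstIII GATTGACA/8: at [136, 167, 212, 247] ⇒ [144, 175, 220, 255]
  SqiVI CACATAA/2: at [5, 12, 29, 38, 74, 102, 109, 151, 181] ⇒ [7, 14, 31, 40, 76, 104, 111, 153, 183]
  DwuVI CAGATCA/2: at [22, 49, 202, 256, 278] ⇒ [24, 51, 204, 258, 280]
  VbrVI CCTCGTAG/8: at [94, 120, 159, 191, 226, 239, 265] ⇒ [102, 128, 167, 199, 234, 247, 273]

All cut coordinates (distinct, sorted): [7, 14, 24, 31, 40, 51, 76, 102, 104, 111, 128, 144, 153, 167, 175, 183, 199, 204, 220, 234, 247, 255, 258, 273, 280]

Fragment lengths:
  [0,7): 7 bp
  [7,14): 7 bp
  [14,24): 10 bp
  [24,31): 7 bp
  [31,40): 9 bp
  [40,51): 11 bp
  [51,76): 25 bp
  [76,102): 26 bp
  [102,104): 2 bp
  [104,111): 7 bp
  [111,128): 17 bp
  [128,144): 16 bp
  [144,153): 9 bp
  [153,167): 14 bp
  [167,175): 8 bp
  [175,183): 8 bp
  [183,199): 16 bp
  [199,204): 5 bp
  [204,220): 16 bp
  [220,234): 14 bp
  [234,247): 13 bp
  [247,255): 8 bp
  [255,258): 3 bp
  [258,273): 15 bp
  [273,280): 7 bp
  [280,294): 14 bp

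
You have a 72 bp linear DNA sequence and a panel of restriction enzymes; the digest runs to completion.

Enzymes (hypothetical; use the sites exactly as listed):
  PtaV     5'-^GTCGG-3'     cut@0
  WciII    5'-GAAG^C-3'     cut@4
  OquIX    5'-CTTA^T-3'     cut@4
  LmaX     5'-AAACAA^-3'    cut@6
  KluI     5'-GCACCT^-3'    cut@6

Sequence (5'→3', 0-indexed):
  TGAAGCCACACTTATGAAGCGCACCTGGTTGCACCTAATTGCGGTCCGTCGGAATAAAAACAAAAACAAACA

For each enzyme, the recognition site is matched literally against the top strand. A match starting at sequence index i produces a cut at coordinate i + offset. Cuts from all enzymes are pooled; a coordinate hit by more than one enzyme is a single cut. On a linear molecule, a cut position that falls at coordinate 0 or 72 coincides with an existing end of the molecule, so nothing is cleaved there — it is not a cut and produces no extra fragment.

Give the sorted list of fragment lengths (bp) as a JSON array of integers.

[3,5,5,6,7,9,10,11,16]

Per-enzyme occurrences:
  PtaV GTCGG/0: at [47] ⇒ [47]
  WciII GAAGC/4: at [1, 15] ⇒ [5, 19]
  OquIX CTTAT/4: at [10] ⇒ [14]
  LmaX AAACAA/6: at [57, 63] ⇒ [63, 69]
  KluI GCACCT/6: at [20, 30] ⇒ [26, 36]

All cut coordinates (distinct, sorted): [5, 14, 19, 26, 36, 47, 63, 69]

Fragment lengths:
  [0,5): 5 bp
  [5,14): 9 bp
  [14,19): 5 bp
  [19,26): 7 bp
  [26,36): 10 bp
  [36,47): 11 bp
  [47,63): 16 bp
  [63,69): 6 bp
  [69,72): 3 bp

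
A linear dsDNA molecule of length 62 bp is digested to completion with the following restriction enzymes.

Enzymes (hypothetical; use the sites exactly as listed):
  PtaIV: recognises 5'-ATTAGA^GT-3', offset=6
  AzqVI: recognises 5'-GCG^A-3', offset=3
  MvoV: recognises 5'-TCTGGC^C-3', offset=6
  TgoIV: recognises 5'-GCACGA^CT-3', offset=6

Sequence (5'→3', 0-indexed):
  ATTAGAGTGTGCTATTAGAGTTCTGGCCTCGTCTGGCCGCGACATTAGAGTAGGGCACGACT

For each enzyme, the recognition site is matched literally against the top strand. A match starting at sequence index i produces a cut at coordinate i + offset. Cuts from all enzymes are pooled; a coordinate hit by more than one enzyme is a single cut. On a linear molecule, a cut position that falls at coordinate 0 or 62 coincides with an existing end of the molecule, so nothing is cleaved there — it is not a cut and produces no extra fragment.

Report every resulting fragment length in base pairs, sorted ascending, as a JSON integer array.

Site scan:
  PtaIV ATTAGAGT/6: at [0, 13, 43] ⇒ [6, 19, 49]
  AzqVI GCGA/3: at [38] ⇒ [41]
  MvoV TCTGGCC/6: at [21, 31] ⇒ [27, 37]
  TgoIV GCACGACT/6: at [54] ⇒ [60]

All cut coordinates (distinct, sorted): [6, 19, 27, 37, 41, 49, 60]

Fragments:
  [0,6): 6 bp
  [6,19): 13 bp
  [19,27): 8 bp
  [27,37): 10 bp
  [37,41): 4 bp
  [41,49): 8 bp
  [49,60): 11 bp
  [60,62): 2 bp

[2,4,6,8,8,10,11,13]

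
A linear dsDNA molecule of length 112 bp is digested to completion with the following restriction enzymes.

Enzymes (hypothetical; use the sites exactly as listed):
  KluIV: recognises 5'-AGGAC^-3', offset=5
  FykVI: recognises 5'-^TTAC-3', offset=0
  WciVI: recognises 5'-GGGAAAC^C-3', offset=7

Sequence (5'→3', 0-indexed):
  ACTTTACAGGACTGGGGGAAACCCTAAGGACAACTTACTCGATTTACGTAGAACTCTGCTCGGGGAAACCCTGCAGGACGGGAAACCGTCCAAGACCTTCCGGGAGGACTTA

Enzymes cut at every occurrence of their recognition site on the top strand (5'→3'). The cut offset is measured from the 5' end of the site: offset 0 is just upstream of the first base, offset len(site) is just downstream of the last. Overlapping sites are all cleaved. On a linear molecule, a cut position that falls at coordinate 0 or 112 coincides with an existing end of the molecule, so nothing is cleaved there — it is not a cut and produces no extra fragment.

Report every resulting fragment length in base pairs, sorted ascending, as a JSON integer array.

Site scan:
  KluIV AGGAC/5: at [7, 26, 74, 104] ⇒ [12, 31, 79, 109]
  FykVI TTAC/0: at [3, 34, 43] ⇒ [3, 34, 43]
  WciVI GGGAAACC/7: at [15, 62, 79] ⇒ [22, 69, 86]

All cut coordinates (distinct, sorted): [3, 12, 22, 31, 34, 43, 69, 79, 86, 109]

Fragments:
  [0,3): 3 bp
  [3,12): 9 bp
  [12,22): 10 bp
  [22,31): 9 bp
  [31,34): 3 bp
  [34,43): 9 bp
  [43,69): 26 bp
  [69,79): 10 bp
  [79,86): 7 bp
  [86,109): 23 bp
  [109,112): 3 bp

[3,3,3,7,9,9,9,10,10,23,26]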